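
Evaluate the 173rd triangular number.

The 173rd triangular number is n(n+1)/2 with n = 173.
173·174/2 = 30102/2 = 15051.

15051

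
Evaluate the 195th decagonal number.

151515

The 195th decagonal number is n(4n−3) with n = 195.
195·(4·195 − 3) = 195·777 = 151515.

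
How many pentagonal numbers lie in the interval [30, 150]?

The n-th pentagonal number is n(3n−1)/2.
Smallest index with value ≥ 30: n = 5 (giving 35).
Largest index with value ≤ 150: n = 10 (giving 145).
Indices 5 through 10: 6 terms.

6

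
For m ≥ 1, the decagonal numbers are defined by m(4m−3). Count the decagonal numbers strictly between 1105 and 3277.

11

The n-th decagonal number is n(4n−3).
Smallest index with value > 1105: n = 18 (giving 1242).
Largest index with value < 3277: n = 28 (giving 3052).
Indices 18 through 28: 11 terms.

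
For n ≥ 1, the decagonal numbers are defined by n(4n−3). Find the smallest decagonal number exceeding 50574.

50737

Solve n(4n−3) > 50574 for integer n.
The largest n with value ≤ 50574 is 112 (since 49840 ≤ 50574 < 50737), so the first above is n = 113, value 50737.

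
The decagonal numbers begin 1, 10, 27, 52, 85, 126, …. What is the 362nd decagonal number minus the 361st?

2889

Consecutive decagonal numbers differ by 8n − 7: here 8·362 − 7 = 2889.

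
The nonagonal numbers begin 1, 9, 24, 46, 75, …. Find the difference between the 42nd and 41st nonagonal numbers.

Consecutive nonagonal numbers differ by 7n − 6: here 7·42 − 6 = 288.

288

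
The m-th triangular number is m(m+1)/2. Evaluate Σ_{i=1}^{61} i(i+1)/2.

Σ i(i+1)/2 = (Σi² + Σi) / 2 over i = 1..61.
Σi = 1891 and Σi² = 77531.
(1·77531 + 1·1891) / 2 = 79422/2 = 39711.

39711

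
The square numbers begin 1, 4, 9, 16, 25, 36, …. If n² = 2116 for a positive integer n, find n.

We need n² = 2116, so n = √2116 = 46.

46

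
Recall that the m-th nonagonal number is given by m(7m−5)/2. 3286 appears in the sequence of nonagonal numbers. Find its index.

Set n(7n−5)/2 = 3286, giving 7n² − 5n − 6572 = 0.
So n = (5 + 429) / 14 = 434/14 = 31.

31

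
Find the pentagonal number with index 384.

384·(3·384 − 1)/2 = 384·1151/2 = 220992.

220992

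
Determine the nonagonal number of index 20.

The 20th nonagonal number is n(7n−5)/2 with n = 20.
20·(7·20 − 5)/2 = 20·135/2 = 1350.

1350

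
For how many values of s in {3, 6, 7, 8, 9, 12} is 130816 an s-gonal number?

s = 3: P(3, 511) = 130816. ✓
s = 6: P(6, 256) = 130816. ✓
s = 7: P(7, 229) = 130759 and P(7, 230) = 131905; 130816 is not s-gonal.
s = 8: P(8, 209) = 130625 and P(8, 210) = 131880; 130816 is not s-gonal.
s = 9: P(9, 193) = 129889 and P(9, 194) = 131241; 130816 is not s-gonal.
s = 12: P(12, 162) = 130572 and P(12, 163) = 132193; 130816 is not s-gonal.
Hits: s ∈ {3, 6} → 2.

2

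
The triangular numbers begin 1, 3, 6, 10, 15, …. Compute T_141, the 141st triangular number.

10011

141·142/2 = 20022/2 = 10011.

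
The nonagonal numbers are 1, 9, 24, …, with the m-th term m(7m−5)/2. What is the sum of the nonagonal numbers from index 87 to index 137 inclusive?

2263499

Σ i(7i−5)/2 = (7Σi² − 5Σi) / 2 over i = 87..137.
Σi = 9453 − 3741 = 5712 and Σi² = 866525 − 215731 = 650794.
(7·650794 − 5·5712) / 2 = 4526998/2 = 2263499.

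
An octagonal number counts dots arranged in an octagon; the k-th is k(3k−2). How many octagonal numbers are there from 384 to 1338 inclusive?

10

The n-th octagonal number is n(3n−2).
Smallest index with value ≥ 384: n = 12 (giving 408).
Largest index with value ≤ 1338: n = 21 (giving 1281).
Indices 12 through 21: 10 terms.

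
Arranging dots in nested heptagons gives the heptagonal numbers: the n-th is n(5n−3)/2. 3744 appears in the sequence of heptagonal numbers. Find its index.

Set n(5n−3)/2 = 3744, giving 5n² − 3n − 7488 = 0.
The discriminant is 9 + 40·3744 = 149769, and √149769 = 387.
So n = (3 + 387) / 10 = 390/10 = 39.

39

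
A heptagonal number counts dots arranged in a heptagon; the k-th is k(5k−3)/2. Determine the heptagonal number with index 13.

403

The 13th heptagonal number is n(5n−3)/2 with n = 13.
13·(5·13 − 3)/2 = 13·62/2 = 13·31 = 403.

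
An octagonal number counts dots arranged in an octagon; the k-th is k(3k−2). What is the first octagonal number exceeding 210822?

Solve n(3n−2) > 210822 for integer n.
The largest n with value ≤ 210822 is 265 (since 210145 ≤ 210822 < 211736), so the first above is n = 266, value 211736.

211736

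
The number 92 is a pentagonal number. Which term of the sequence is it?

Set n(3n−1)/2 = 92, giving 3n² − n − 184 = 0.
The discriminant is 1 + 24·92 = 2209, and √2209 = 47.
So n = (1 + 47) / 6 = 48/6 = 8.

8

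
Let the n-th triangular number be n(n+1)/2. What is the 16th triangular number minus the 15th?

Consecutive triangular numbers differ by n: T_{16} − T_{15} = 16.

16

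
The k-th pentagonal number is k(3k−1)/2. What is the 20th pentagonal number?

20·(3·20 − 1)/2 = 20·59/2 = 590.

590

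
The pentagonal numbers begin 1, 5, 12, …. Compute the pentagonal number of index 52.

4030

The 52nd pentagonal number is n(3n−1)/2 with n = 52.
52·(3·52 − 1)/2 = 52·155/2 = 4030.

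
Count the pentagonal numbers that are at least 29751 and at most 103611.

122

The n-th pentagonal number is n(3n−1)/2.
Smallest index with value ≥ 29751: n = 141 (giving 29751).
Largest index with value ≤ 103611: n = 262 (giving 102835).
Indices 141 through 262: 122 terms.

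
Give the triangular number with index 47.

47·48/2 = 2256/2 = 1128.

1128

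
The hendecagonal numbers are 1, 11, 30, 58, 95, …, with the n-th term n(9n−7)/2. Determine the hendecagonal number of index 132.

The 132nd hendecagonal number is n(9n−7)/2 with n = 132.
132·(9·132 − 7)/2 = 132·1181/2 = 77946.

77946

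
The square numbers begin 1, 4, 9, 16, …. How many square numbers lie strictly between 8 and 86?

The n-th square number is n².
Smallest index with value > 8: n = 3 (giving 9).
Largest index with value < 86: n = 9 (giving 81).
Indices 3 through 9: 7 terms.

7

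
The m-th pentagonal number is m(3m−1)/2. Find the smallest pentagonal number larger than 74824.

75152

Solve n(3n−1)/2 > 74824 for integer n.
The largest n with value ≤ 74824 is 223 (since 74482 ≤ 74824 < 75152), so the first above is n = 224, value 75152.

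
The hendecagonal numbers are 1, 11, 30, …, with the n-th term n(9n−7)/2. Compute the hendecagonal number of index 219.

The 219th hendecagonal number is n(9n−7)/2 with n = 219.
219·(9·219 − 7)/2 = 219·1964/2 = 219·982 = 215058.

215058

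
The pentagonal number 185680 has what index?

Set n(3n−1)/2 = 185680, giving 3n² − n − 371360 = 0.
The discriminant is 1 + 24·185680 = 4456321, and √4456321 = 2111.
So n = (1 + 2111) / 6 = 2112/6 = 352.

352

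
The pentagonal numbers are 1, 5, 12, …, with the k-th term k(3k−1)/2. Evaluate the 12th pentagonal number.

12·(3·12 − 1)/2 = 12·35/2 = 210.

210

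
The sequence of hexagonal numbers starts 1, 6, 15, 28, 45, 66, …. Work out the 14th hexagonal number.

14·(2·14 − 1) = 14·27 = 378.

378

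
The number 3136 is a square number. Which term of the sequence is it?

56

We need n² = 3136, so n = √3136 = 56.
Check: 56² = 3136. ✓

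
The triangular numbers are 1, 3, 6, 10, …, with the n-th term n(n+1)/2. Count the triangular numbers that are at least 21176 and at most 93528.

The n-th triangular number is n(n+1)/2.
Smallest index with value ≥ 21176: n = 206 (giving 21321).
Largest index with value ≤ 93528: n = 432 (giving 93528).
Indices 206 through 432: 227 terms.

227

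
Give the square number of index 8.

64

The 8th square number is n² with n = 8.
8² = 64.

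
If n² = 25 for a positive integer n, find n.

5

We need n² = 25, so n = √25 = 5.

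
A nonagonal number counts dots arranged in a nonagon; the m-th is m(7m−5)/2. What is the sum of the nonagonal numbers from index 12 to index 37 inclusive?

Σ i(7i−5)/2 = (7Σi² − 5Σi) / 2 over i = 12..37.
Σi = 703 − 66 = 637 and Σi² = 17575 − 506 = 17069.
(7·17069 − 5·637) / 2 = 116298/2 = 58149.

58149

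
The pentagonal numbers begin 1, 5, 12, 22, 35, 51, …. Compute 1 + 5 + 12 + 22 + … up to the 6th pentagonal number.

126

Σ i(3i−1)/2 = (3Σi² − Σi) / 2 over i = 1..6.
Σi = 21 and Σi² = 91.
(3·91 − 1·21) / 2 = 252/2 = 126.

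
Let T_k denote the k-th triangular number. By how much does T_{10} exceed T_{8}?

19

10·11/2 = 55 and 8·9/2 = 36.
Difference: 55 − 36 = 19.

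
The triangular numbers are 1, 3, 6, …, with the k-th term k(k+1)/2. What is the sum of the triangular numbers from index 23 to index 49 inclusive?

Σ i(i+1)/2 = (Σi² + Σi) / 2 over i = 23..49.
Σi = 1225 − 253 = 972 and Σi² = 40425 − 3795 = 36630.
(1·36630 + 1·972) / 2 = 37602/2 = 18801.

18801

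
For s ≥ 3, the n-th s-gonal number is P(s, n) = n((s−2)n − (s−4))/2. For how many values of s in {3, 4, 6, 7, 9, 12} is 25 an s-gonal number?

s = 3: P(3, 6) = 21 and P(3, 7) = 28; 25 is not s-gonal.
s = 4: P(4, 5) = 25. ✓
s = 6: P(6, 3) = 15 and P(6, 4) = 28; 25 is not s-gonal.
s = 7: P(7, 3) = 18 and P(7, 4) = 34; 25 is not s-gonal.
s = 9: P(9, 3) = 24 and P(9, 4) = 46; 25 is not s-gonal.
s = 12: P(12, 2) = 12 and P(12, 3) = 33; 25 is not s-gonal.
Hits: s ∈ {4} → 1.

1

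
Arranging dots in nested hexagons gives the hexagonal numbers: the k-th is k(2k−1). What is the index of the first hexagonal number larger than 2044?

Solve n(2n−1) > 2044 for integer n.
The largest n with value ≤ 2044 is 32 (since 2016 ≤ 2044 < 2145), so the first above is n = 33, value 2145.

33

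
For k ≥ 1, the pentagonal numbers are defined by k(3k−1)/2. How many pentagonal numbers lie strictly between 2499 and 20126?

75

The n-th pentagonal number is n(3n−1)/2.
Smallest index with value > 2499: n = 41 (giving 2501).
Largest index with value < 20126: n = 115 (giving 19780).
Indices 41 through 115: 75 terms.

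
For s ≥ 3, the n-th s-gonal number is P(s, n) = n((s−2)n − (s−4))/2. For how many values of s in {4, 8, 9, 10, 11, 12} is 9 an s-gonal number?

2

s = 4: P(4, 3) = 9. ✓
s = 8: P(8, 2) = 8 and P(8, 3) = 21; 9 is not s-gonal.
s = 9: P(9, 2) = 9. ✓
s = 10: P(10, 1) = 1 and P(10, 2) = 10; 9 is not s-gonal.
s = 11: P(11, 1) = 1 and P(11, 2) = 11; 9 is not s-gonal.
s = 12: P(12, 1) = 1 and P(12, 2) = 12; 9 is not s-gonal.
Hits: s ∈ {4, 9} → 2.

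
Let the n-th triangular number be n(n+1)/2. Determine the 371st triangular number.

69006

The 371st triangular number is n(n+1)/2 with n = 371.
371·372/2 = 138012/2 = 69006.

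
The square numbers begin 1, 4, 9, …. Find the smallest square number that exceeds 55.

64

Solve n² > 55 for integer n.
The largest n with value ≤ 55 is 7 (since 49 ≤ 55 < 64), so the first above is n = 8, value 64.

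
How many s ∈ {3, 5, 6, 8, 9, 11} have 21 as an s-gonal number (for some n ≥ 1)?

s = 3: P(3, 6) = 21. ✓
s = 5: P(5, 3) = 12 and P(5, 4) = 22; 21 is not s-gonal.
s = 6: P(6, 3) = 15 and P(6, 4) = 28; 21 is not s-gonal.
s = 8: P(8, 3) = 21. ✓
s = 9: P(9, 2) = 9 and P(9, 3) = 24; 21 is not s-gonal.
s = 11: P(11, 2) = 11 and P(11, 3) = 30; 21 is not s-gonal.
Hits: s ∈ {3, 8} → 2.

2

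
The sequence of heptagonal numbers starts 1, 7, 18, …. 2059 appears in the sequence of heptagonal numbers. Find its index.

Set n(5n−3)/2 = 2059, giving 5n² − 3n − 4118 = 0.
The discriminant is 9 + 40·2059 = 82369, and √82369 = 287.
So n = (3 + 287) / 10 = 290/10 = 29.

29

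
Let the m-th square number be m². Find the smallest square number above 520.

Solve n² > 520 for integer n.
The largest n with value ≤ 520 is 22 (since 484 ≤ 520 < 529), so the first above is n = 23, value 529.

529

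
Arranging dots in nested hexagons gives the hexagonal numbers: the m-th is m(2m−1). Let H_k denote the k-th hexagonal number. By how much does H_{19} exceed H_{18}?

Consecutive hexagonal numbers differ by 4n − 3: here 4·19 − 3 = 73.

73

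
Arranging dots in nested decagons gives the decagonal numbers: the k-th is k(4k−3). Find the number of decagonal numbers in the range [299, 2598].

16

The n-th decagonal number is n(4n−3).
Smallest index with value ≥ 299: n = 10 (giving 370).
Largest index with value ≤ 2598: n = 25 (giving 2425).
Indices 10 through 25: 16 terms.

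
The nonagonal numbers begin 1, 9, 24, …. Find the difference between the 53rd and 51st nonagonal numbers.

53·(7·53 − 5)/2 = 9699 and 51·(7·51 − 5)/2 = 8976.
Difference: 9699 − 8976 = 723.

723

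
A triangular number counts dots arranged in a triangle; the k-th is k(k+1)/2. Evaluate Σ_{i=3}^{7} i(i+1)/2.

Σ i(i+1)/2 = (Σi² + Σi) / 2 over i = 3..7.
Σi = 28 − 3 = 25 and Σi² = 140 − 5 = 135.
(1·135 + 1·25) / 2 = 160/2 = 80.

80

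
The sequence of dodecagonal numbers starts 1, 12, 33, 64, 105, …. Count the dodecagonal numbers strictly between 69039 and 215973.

91

The n-th dodecagonal number is n(5n−4).
Smallest index with value > 69039: n = 118 (giving 69148).
Largest index with value < 215973: n = 208 (giving 215488).
Indices 118 through 208: 91 terms.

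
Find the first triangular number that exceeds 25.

28

Solve n(n+1)/2 > 25 for integer n.
The largest n with value ≤ 25 is 6 (since 21 ≤ 25 < 28), so the first above is n = 7, value 28.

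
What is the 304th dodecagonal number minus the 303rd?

Consecutive dodecagonal numbers differ by 10n − 9: here 10·304 − 9 = 3031.

3031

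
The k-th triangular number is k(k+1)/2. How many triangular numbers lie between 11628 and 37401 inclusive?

122

The n-th triangular number is n(n+1)/2.
Smallest index with value ≥ 11628: n = 152 (giving 11628).
Largest index with value ≤ 37401: n = 273 (giving 37401).
Indices 152 through 273: 122 terms.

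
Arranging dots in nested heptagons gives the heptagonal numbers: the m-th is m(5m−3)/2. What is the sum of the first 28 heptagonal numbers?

18676

Σ i(5i−3)/2 = (5Σi² − 3Σi) / 2 over i = 1..28.
Σi = 406 and Σi² = 7714.
(5·7714 − 3·406) / 2 = 37352/2 = 18676.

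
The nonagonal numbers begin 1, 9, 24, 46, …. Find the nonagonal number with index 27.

2484

The 27th nonagonal number is n(7n−5)/2 with n = 27.
27·(7·27 − 5)/2 = 27·184/2 = 27·92 = 2484.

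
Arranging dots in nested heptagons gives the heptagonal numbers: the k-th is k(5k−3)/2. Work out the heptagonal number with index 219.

119574

219·(5·219 − 3)/2 = 219·1092/2 = 219·546 = 119574.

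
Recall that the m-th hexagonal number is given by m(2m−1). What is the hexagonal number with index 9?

9·(2·9 − 1) = 9·17 = 153.

153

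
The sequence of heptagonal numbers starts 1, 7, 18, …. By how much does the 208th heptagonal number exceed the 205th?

208·(5·208 − 3)/2 = 107848 and 205·(5·205 − 3)/2 = 104755.
Difference: 107848 − 104755 = 3093.

3093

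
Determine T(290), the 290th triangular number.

290·291/2 = 84390/2 = 42195.

42195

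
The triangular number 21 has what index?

Set n(n+1)/2 = 21, giving n² + n − 42 = 0.
The discriminant is 1 + 8·21 = 169, and √169 = 13.
So n = (-1 + 13) / 2 = 12/2 = 6.
Check: 6·7/2 = 21. ✓

6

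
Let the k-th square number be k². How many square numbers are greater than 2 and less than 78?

The n-th square number is n².
Smallest index with value > 2: n = 2 (giving 4).
Largest index with value < 78: n = 8 (giving 64).
Indices 2 through 8: 7 terms.

7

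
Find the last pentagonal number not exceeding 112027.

Solve n(3n−1)/2 ≤ 112027 for integer n.
n = 273 gives 111657 ≤ 112027, while n = 274 gives 112477 > 112027; so the answer is 111657.

111657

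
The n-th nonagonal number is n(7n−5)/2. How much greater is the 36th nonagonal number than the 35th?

Consecutive nonagonal numbers differ by 7n − 6: here 7·36 − 6 = 246.

246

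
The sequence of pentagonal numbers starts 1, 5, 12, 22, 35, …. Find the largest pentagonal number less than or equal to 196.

176

Solve n(3n−1)/2 ≤ 196 for integer n.
n = 11 gives 176 ≤ 196, while n = 12 gives 210 > 196; so the answer is 176.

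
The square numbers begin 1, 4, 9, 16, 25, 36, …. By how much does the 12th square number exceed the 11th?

23

n² − (n−1)² = 2n − 1, so 12² − 11² = 2·12 − 1 = 23.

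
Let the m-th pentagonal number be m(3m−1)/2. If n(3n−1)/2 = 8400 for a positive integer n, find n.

75

Set n(3n−1)/2 = 8400, giving 3n² − n − 16800 = 0.
The discriminant is 1 + 24·8400 = 201601, and √201601 = 449.
So n = (1 + 449) / 6 = 450/6 = 75.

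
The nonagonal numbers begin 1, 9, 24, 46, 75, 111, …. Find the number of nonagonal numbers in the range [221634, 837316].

The n-th nonagonal number is n(7n−5)/2.
Smallest index with value ≥ 221634: n = 252 (giving 221634).
Largest index with value ≤ 837316: n = 489 (giving 835701).
Indices 252 through 489: 238 terms.

238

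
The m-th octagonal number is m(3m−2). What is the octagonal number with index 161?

The 161st octagonal number is n(3n−2) with n = 161.
161·(3·161 − 2) = 161·481 = 77441.

77441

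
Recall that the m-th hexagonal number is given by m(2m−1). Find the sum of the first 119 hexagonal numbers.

Σ i(2i−1) = 2Σi² − Σi over i = 1..119.
Σi = 7140 and Σi² = 568820.
2·568820 − 1·7140 = 1130500.

1130500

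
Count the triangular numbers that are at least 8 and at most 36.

The n-th triangular number is n(n+1)/2.
Smallest index with value ≥ 8: n = 4 (giving 10).
Largest index with value ≤ 36: n = 8 (giving 36).
Indices 4 through 8: 5 terms.

5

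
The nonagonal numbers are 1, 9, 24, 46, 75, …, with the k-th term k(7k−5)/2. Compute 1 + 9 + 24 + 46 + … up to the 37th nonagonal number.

Σ i(7i−5)/2 = (7Σi² − 5Σi) / 2 over i = 1..37.
Σi = 703 and Σi² = 17575.
(7·17575 − 5·703) / 2 = 119510/2 = 59755.

59755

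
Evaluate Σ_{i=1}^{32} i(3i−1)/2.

16896

Σ i(3i−1)/2 = (3Σi² − Σi) / 2 over i = 1..32.
Σi = 528 and Σi² = 11440.
(3·11440 − 1·528) / 2 = 33792/2 = 16896.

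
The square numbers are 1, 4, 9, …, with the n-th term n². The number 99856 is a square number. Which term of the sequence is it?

We need n² = 99856, so n = √99856 = 316.

316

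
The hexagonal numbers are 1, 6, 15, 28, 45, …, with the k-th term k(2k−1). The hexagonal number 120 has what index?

Set n(2n−1) = 120, giving 2n² − n − 120 = 0.
The discriminant is 1 + 8·120 = 961, and √961 = 31.
So n = (1 + 31) / 4 = 32/4 = 8.

8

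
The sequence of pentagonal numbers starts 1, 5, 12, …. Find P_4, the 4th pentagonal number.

22

The 4th pentagonal number is n(3n−1)/2 with n = 4.
4·(3·4 − 1)/2 = 4·11/2 = 22.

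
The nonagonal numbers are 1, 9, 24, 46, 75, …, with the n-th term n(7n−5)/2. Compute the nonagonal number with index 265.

The 265th nonagonal number is n(7n−5)/2 with n = 265.
265·(7·265 − 5)/2 = 265·1850/2 = 265·925 = 245125.

245125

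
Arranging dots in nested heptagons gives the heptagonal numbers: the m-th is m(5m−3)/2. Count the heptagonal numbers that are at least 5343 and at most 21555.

47

The n-th heptagonal number is n(5n−3)/2.
Smallest index with value ≥ 5343: n = 47 (giving 5452).
Largest index with value ≤ 21555: n = 93 (giving 21483).
Indices 47 through 93: 47 terms.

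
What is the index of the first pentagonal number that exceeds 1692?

Solve n(3n−1)/2 > 1692 for integer n.
The largest n with value ≤ 1692 is 33 (since 1617 ≤ 1692 < 1717), so the first above is n = 34, value 1717.

34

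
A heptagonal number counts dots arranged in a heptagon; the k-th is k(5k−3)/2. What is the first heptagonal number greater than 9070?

9211

Solve n(5n−3)/2 > 9070 for integer n.
The largest n with value ≤ 9070 is 60 (since 8910 ≤ 9070 < 9211), so the first above is n = 61, value 9211.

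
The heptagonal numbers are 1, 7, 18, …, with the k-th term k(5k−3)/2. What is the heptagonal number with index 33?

The 33rd heptagonal number is n(5n−3)/2 with n = 33.
33·(5·33 − 3)/2 = 33·162/2 = 33·81 = 2673.

2673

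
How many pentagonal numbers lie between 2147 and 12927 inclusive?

56

The n-th pentagonal number is n(3n−1)/2.
Smallest index with value ≥ 2147: n = 38 (giving 2147).
Largest index with value ≤ 12927: n = 93 (giving 12927).
Indices 38 through 93: 56 terms.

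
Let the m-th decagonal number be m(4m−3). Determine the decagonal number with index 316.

The 316th decagonal number is n(4n−3) with n = 316.
316·(4·316 − 3) = 316·1261 = 398476.

398476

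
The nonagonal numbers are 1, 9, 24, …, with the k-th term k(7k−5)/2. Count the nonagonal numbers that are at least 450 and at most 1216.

The n-th nonagonal number is n(7n−5)/2.
Smallest index with value ≥ 450: n = 12 (giving 474).
Largest index with value ≤ 1216: n = 19 (giving 1216).
Indices 12 through 19: 8 terms.

8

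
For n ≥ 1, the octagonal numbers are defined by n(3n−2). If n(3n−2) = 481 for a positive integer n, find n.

13

Set n(3n−2) = 481, giving 3n² − 2n − 481 = 0.
The discriminant is 4 + 12·481 = 5776, and √5776 = 76.
So n = (2 + 76) / 6 = 78/6 = 13.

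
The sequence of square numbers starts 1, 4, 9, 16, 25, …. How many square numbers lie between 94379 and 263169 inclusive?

The n-th square number is n².
Smallest index with value ≥ 94379: n = 308 (giving 94864).
Largest index with value ≤ 263169: n = 513 (giving 263169).
Indices 308 through 513: 206 terms.

206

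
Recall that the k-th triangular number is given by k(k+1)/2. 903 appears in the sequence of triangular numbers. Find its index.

Set n(n+1)/2 = 903, giving n² + n − 1806 = 0.
The discriminant is 1 + 8·903 = 7225, and √7225 = 85.
So n = (-1 + 85) / 2 = 84/2 = 42.
Check: 42·43/2 = 903. ✓

42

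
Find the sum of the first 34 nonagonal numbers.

46410

Σ i(7i−5)/2 = (7Σi² − 5Σi) / 2 over i = 1..34.
Σi = 595 and Σi² = 13685.
(7·13685 − 5·595) / 2 = 92820/2 = 46410.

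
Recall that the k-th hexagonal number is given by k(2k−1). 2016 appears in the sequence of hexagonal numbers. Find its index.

32

Set n(2n−1) = 2016, giving 2n² − n − 2016 = 0.
The discriminant is 1 + 8·2016 = 16129, and √16129 = 127.
So n = (1 + 127) / 4 = 128/4 = 32.
Check: 32·(2·32 − 1) = 2016. ✓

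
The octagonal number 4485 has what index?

Set n(3n−2) = 4485, giving 3n² − 2n − 4485 = 0.
The discriminant is 4 + 12·4485 = 53824, and √53824 = 232.
So n = (2 + 232) / 6 = 234/6 = 39.

39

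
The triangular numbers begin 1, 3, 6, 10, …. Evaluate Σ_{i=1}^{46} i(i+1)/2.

17296

Σ i(i+1)/2 = (Σi² + Σi) / 2 over i = 1..46.
Σi = 1081 and Σi² = 33511.
(1·33511 + 1·1081) / 2 = 34592/2 = 17296.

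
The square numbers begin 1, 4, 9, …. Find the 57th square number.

3249

The 57th square number is n² with n = 57.
57² = 3249.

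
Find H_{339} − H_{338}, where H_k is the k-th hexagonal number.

1353

Consecutive hexagonal numbers differ by 4n − 3: here 4·339 − 3 = 1353.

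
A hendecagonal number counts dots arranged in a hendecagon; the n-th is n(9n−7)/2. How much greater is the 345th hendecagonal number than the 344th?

3097

Consecutive hendecagonal numbers differ by 9n − 8: here 9·345 − 8 = 3097.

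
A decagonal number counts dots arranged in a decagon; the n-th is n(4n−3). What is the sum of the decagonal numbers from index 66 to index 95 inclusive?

779375

Σ i(4i−3) = 4Σi² − 3Σi over i = 66..95.
Σi = 4560 − 2145 = 2415 and Σi² = 290320 − 93665 = 196655.
4·196655 − 3·2415 = 779375.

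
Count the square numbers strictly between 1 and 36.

The n-th square number is n².
Smallest index with value > 1: n = 2 (giving 4).
Largest index with value < 36: n = 5 (giving 25).
Indices 2 through 5: 4 terms.

4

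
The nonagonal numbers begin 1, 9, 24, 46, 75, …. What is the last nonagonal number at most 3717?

3504

Solve n(7n−5)/2 ≤ 3717 for integer n.
n = 32 gives 3504 ≤ 3717, while n = 33 gives 3729 > 3717; so the answer is 3504.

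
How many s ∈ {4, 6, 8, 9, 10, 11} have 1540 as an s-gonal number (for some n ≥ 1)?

2

s = 4: P(4, 39) = 1521 and P(4, 40) = 1600; 1540 is not s-gonal.
s = 6: P(6, 28) = 1540. ✓
s = 8: P(8, 22) = 1408 and P(8, 23) = 1541; 1540 is not s-gonal.
s = 9: P(9, 21) = 1491 and P(9, 22) = 1639; 1540 is not s-gonal.
s = 10: P(10, 20) = 1540. ✓
s = 11: P(11, 18) = 1395 and P(11, 19) = 1558; 1540 is not s-gonal.
Hits: s ∈ {6, 10} → 2.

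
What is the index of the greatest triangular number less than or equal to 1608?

56

Solve n(n+1)/2 ≤ 1608 for integer n.
n = 56 gives 1596 ≤ 1608, while n = 57 gives 1653 > 1608; so the answer is index 56.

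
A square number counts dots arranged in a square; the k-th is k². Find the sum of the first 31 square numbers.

10416

Σ_{i=1}^{31} i² = 31·32·63/6 = 10416.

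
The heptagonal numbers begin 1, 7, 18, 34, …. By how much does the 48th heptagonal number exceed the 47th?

Consecutive heptagonal numbers differ by 5n − 4: here 5·48 − 4 = 236.

236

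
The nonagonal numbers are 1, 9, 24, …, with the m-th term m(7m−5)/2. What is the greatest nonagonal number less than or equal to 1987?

1956

Solve n(7n−5)/2 ≤ 1987 for integer n.
n = 24 gives 1956 ≤ 1987, while n = 25 gives 2125 > 1987; so the answer is 1956.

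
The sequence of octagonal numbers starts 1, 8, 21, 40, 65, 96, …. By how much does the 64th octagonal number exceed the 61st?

1119

64·(3·64 − 2) = 12160 and 61·(3·61 − 2) = 11041.
Difference: 12160 − 11041 = 1119.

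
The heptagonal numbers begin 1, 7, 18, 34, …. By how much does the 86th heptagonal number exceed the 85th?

426

Consecutive heptagonal numbers differ by 5n − 4: here 5·86 − 4 = 426.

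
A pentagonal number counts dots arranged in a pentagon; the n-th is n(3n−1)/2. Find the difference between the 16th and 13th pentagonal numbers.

16·(3·16 − 1)/2 = 376 and 13·(3·13 − 1)/2 = 247.
Difference: 376 − 247 = 129.

129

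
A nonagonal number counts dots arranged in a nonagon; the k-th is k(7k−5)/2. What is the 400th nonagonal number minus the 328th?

400·(7·400 − 5)/2 = 559000 and 328·(7·328 − 5)/2 = 375724.
Difference: 559000 − 375724 = 183276.

183276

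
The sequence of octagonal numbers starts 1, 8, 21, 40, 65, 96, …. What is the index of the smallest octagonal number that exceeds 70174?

Solve n(3n−2) > 70174 for integer n.
The largest n with value ≤ 70174 is 153 (since 69921 ≤ 70174 < 70840), so the first above is n = 154, value 70840.

154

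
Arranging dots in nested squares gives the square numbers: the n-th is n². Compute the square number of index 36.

1296

The 36th square number is n² with n = 36.
36² = 1296.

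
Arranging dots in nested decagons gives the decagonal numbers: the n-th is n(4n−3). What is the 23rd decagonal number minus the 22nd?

177

Consecutive decagonal numbers differ by 8n − 7: here 8·23 − 7 = 177.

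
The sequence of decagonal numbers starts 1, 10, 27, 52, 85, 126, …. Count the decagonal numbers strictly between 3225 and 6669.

The n-th decagonal number is n(4n−3).
Smallest index with value > 3225: n = 29 (giving 3277).
Largest index with value < 6669: n = 41 (giving 6601).
Indices 29 through 41: 13 terms.

13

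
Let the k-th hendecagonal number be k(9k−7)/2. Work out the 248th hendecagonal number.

The 248th hendecagonal number is n(9n−7)/2 with n = 248.
248·(9·248 − 7)/2 = 248·2225/2 = 275900.

275900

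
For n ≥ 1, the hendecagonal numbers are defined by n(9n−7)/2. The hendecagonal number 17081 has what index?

Set n(9n−7)/2 = 17081, giving 9n² − 7n − 34162 = 0.
So n = (7 + 1109) / 18 = 1116/18 = 62.

62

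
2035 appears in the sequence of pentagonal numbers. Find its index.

37

Set n(3n−1)/2 = 2035, giving 3n² − n − 4070 = 0.
So n = (1 + 221) / 6 = 222/6 = 37.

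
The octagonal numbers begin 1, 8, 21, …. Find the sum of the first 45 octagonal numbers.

Σ i(3i−2) = 3Σi² − 2Σi over i = 1..45.
Σi = 1035 and Σi² = 31395.
3·31395 − 2·1035 = 92115.

92115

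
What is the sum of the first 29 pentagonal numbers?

Σ i(3i−1)/2 = (3Σi² − Σi) / 2 over i = 1..29.
Σi = 435 and Σi² = 8555.
(3·8555 − 1·435) / 2 = 25230/2 = 12615.

12615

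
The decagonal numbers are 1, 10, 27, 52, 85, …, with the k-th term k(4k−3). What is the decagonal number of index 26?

The 26th decagonal number is n(4n−3) with n = 26.
26·(4·26 − 3) = 26·101 = 2626.

2626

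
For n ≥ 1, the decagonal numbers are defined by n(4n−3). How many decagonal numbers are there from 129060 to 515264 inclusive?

180

The n-th decagonal number is n(4n−3).
Smallest index with value ≥ 129060: n = 180 (giving 129060).
Largest index with value ≤ 515264: n = 359 (giving 514447).
Indices 180 through 359: 180 terms.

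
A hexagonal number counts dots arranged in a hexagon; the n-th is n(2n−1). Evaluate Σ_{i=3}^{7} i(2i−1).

Σ i(2i−1) = 2Σi² − Σi over i = 3..7.
Σi = 28 − 3 = 25 and Σi² = 140 − 5 = 135.
2·135 − 1·25 = 245.

245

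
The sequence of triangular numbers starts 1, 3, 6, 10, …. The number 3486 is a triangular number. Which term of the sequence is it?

Set n(n+1)/2 = 3486, giving n² + n − 6972 = 0.
The discriminant is 1 + 8·3486 = 27889, and √27889 = 167.
So n = (-1 + 167) / 2 = 166/2 = 83.

83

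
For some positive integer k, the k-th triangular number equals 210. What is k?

20

Set n(n+1)/2 = 210, giving n² + n − 420 = 0.
The discriminant is 1 + 8·210 = 1681, and √1681 = 41.
So n = (-1 + 41) / 2 = 40/2 = 20.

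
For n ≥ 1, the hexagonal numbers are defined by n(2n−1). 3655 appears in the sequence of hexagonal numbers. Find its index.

43

Set n(2n−1) = 3655, giving 2n² − n − 3655 = 0.
So n = (1 + 171) / 4 = 172/4 = 43.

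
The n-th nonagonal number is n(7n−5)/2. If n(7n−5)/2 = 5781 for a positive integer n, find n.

41

Set n(7n−5)/2 = 5781, giving 7n² − 5n − 11562 = 0.
The discriminant is 25 + 56·5781 = 323761, and √323761 = 569.
So n = (5 + 569) / 14 = 574/14 = 41.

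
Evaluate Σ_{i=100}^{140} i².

596140

Σ_{i=100}^{140} i² = 924490 − 328350 = 596140.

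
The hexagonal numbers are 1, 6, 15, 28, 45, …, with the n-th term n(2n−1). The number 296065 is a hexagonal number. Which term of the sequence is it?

Set n(2n−1) = 296065, giving 2n² − n − 296065 = 0.
The discriminant is 1 + 8·296065 = 2368521, and √2368521 = 1539.
So n = (1 + 1539) / 4 = 1540/4 = 385.

385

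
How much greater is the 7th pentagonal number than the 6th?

Consecutive pentagonal numbers differ by 3n − 2: here 3·7 − 2 = 19.

19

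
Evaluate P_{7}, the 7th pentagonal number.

7·(3·7 − 1)/2 = 7·20/2 = 7·10 = 70.

70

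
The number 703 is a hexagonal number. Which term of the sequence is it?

Set n(2n−1) = 703, giving 2n² − n − 703 = 0.
The discriminant is 1 + 8·703 = 5625, and √5625 = 75.
So n = (1 + 75) / 4 = 76/4 = 19.

19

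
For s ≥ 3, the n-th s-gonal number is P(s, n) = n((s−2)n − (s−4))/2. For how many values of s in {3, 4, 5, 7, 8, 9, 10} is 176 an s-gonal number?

s = 3: P(3, 18) = 171 and P(3, 19) = 190; 176 is not s-gonal.
s = 4: P(4, 13) = 169 and P(4, 14) = 196; 176 is not s-gonal.
s = 5: P(5, 11) = 176. ✓
s = 7: P(7, 8) = 148 and P(7, 9) = 189; 176 is not s-gonal.
s = 8: P(8, 8) = 176. ✓
s = 9: P(9, 7) = 154 and P(9, 8) = 204; 176 is not s-gonal.
s = 10: P(10, 7) = 175 and P(10, 8) = 232; 176 is not s-gonal.
Hits: s ∈ {5, 8} → 2.

2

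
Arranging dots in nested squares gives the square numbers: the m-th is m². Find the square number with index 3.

The 3rd square number is n² with n = 3.
3² = 9.

9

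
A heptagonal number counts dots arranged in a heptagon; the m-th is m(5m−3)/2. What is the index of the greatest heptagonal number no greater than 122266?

Solve n(5n−3)/2 ≤ 122266 for integer n.
n = 221 gives 121771 ≤ 122266, while n = 222 gives 122877 > 122266; so the answer is index 221.

221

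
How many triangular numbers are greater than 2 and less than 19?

4

The n-th triangular number is n(n+1)/2.
Smallest index with value > 2: n = 2 (giving 3).
Largest index with value < 19: n = 5 (giving 15).
Indices 2 through 5: 4 terms.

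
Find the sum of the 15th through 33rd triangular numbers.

Σ i(i+1)/2 = (Σi² + Σi) / 2 over i = 15..33.
Σi = 561 − 105 = 456 and Σi² = 12529 − 1015 = 11514.
(1·11514 + 1·456) / 2 = 11970/2 = 5985.

5985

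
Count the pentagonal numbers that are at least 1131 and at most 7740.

45

The n-th pentagonal number is n(3n−1)/2.
Smallest index with value ≥ 1131: n = 28 (giving 1162).
Largest index with value ≤ 7740: n = 72 (giving 7740).
Indices 28 through 72: 45 terms.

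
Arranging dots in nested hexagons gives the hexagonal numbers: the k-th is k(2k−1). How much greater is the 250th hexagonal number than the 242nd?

7864

250·(2·250 − 1) = 124750 and 242·(2·242 − 1) = 116886.
Difference: 124750 − 116886 = 7864.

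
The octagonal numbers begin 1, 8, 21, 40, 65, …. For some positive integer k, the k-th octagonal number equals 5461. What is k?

43

Set n(3n−2) = 5461, giving 3n² − 2n − 5461 = 0.
So n = (2 + 256) / 6 = 258/6 = 43.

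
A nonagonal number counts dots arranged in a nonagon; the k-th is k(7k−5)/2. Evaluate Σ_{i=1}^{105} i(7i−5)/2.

Σ i(7i−5)/2 = (7Σi² − 5Σi) / 2 over i = 1..105.
Σi = 5565 and Σi² = 391405.
(7·391405 − 5·5565) / 2 = 2712010/2 = 1356005.

1356005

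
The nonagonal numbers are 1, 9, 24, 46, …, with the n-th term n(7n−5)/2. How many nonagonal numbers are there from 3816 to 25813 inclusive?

53

The n-th nonagonal number is n(7n−5)/2.
Smallest index with value ≥ 3816: n = 34 (giving 3961).
Largest index with value ≤ 25813: n = 86 (giving 25671).
Indices 34 through 86: 53 terms.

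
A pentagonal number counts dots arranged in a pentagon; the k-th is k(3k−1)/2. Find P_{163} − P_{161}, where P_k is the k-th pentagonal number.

163·(3·163 − 1)/2 = 39772 and 161·(3·161 − 1)/2 = 38801.
Difference: 39772 − 38801 = 971.

971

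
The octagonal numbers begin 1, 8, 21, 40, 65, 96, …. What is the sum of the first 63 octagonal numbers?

Σ i(3i−2) = 3Σi² − 2Σi over i = 1..63.
Σi = 2016 and Σi² = 85344.
3·85344 − 2·2016 = 252000.

252000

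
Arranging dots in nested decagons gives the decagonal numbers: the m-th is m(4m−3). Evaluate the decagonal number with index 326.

424126

The 326th decagonal number is n(4n−3) with n = 326.
326·(4·326 − 3) = 326·1301 = 424126.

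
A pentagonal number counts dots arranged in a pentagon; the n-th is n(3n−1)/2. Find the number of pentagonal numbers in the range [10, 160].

The n-th pentagonal number is n(3n−1)/2.
Smallest index with value ≥ 10: n = 3 (giving 12).
Largest index with value ≤ 160: n = 10 (giving 145).
Indices 3 through 10: 8 terms.

8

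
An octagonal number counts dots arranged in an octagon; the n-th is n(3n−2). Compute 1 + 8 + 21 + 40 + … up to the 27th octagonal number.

20034

Σ i(3i−2) = 3Σi² − 2Σi over i = 1..27.
Σi = 378 and Σi² = 6930.
3·6930 − 2·378 = 20034.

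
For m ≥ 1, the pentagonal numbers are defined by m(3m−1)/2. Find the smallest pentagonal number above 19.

Solve n(3n−1)/2 > 19 for integer n.
The largest n with value ≤ 19 is 3 (since 12 ≤ 19 < 22), so the first above is n = 4, value 22.

22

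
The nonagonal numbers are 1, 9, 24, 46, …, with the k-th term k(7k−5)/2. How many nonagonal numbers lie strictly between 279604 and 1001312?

The n-th nonagonal number is n(7n−5)/2.
Smallest index with value > 279604: n = 284 (giving 281586).
Largest index with value < 1001312: n = 535 (giving 1000450).
Indices 284 through 535: 252 terms.

252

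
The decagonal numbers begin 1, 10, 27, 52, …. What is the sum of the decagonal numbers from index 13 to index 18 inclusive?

5557

Σ i(4i−3) = 4Σi² − 3Σi over i = 13..18.
Σi = 171 − 78 = 93 and Σi² = 2109 − 650 = 1459.
4·1459 − 3·93 = 5557.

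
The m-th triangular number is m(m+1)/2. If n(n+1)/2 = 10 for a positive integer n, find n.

4

Set n(n+1)/2 = 10, giving n² + n − 20 = 0.
So n = (-1 + 9) / 2 = 8/2 = 4.
Check: 4·5/2 = 10. ✓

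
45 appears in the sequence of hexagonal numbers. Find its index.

Set n(2n−1) = 45, giving 2n² − n − 45 = 0.
So n = (1 + 19) / 4 = 20/4 = 5.

5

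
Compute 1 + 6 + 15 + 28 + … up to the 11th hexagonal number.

Σ i(2i−1) = 2Σi² − Σi over i = 1..11.
Σi = 66 and Σi² = 506.
2·506 − 1·66 = 946.

946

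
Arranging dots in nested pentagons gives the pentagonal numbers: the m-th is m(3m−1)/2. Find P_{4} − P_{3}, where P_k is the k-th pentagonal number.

10

Consecutive pentagonal numbers differ by 3n − 2: here 3·4 − 2 = 10.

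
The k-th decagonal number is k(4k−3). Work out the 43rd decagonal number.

The 43rd decagonal number is n(4n−3) with n = 43.
43·(4·43 − 3) = 43·169 = 7267.

7267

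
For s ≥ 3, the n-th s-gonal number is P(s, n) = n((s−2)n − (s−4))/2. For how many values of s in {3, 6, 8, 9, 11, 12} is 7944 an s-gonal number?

s = 3: P(3, 125) = 7875 and P(3, 126) = 8001; 7944 is not s-gonal.
s = 6: P(6, 63) = 7875 and P(6, 64) = 8128; 7944 is not s-gonal.
s = 8: P(8, 51) = 7701 and P(8, 52) = 8008; 7944 is not s-gonal.
s = 9: P(9, 48) = 7944. ✓
s = 11: P(11, 42) = 7791 and P(11, 43) = 8170; 7944 is not s-gonal.
s = 12: P(12, 40) = 7840 and P(12, 41) = 8241; 7944 is not s-gonal.
Hits: s ∈ {9} → 1.

1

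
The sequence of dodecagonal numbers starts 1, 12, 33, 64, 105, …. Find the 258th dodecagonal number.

331788

The 258th dodecagonal number is n(5n−4) with n = 258.
258·(5·258 − 4) = 258·1286 = 331788.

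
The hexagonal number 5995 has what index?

Set n(2n−1) = 5995, giving 2n² − n − 5995 = 0.
The discriminant is 1 + 8·5995 = 47961, and √47961 = 219.
So n = (1 + 219) / 4 = 220/4 = 55.
Check: 55·(2·55 − 1) = 5995. ✓

55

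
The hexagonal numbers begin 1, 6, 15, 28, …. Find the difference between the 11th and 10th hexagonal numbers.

Consecutive hexagonal numbers differ by 4n − 3: here 4·11 − 3 = 41.

41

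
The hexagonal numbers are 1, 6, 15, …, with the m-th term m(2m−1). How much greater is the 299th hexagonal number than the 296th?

299·(2·299 − 1) = 178503 and 296·(2·296 − 1) = 174936.
Difference: 178503 − 174936 = 3567.

3567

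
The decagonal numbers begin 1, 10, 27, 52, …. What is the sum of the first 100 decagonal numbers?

1338250

Σ i(4i−3) = 4Σi² − 3Σi over i = 1..100.
Σi = 5050 and Σi² = 338350.
4·338350 − 3·5050 = 1338250.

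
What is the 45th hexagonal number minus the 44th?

Consecutive hexagonal numbers differ by 4n − 3: here 4·45 − 3 = 177.

177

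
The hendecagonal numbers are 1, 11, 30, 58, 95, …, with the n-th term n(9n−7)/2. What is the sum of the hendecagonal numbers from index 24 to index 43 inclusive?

Σ i(9i−7)/2 = (9Σi² − 7Σi) / 2 over i = 24..43.
Σi = 946 − 276 = 670 and Σi² = 27434 − 4324 = 23110.
(9·23110 − 7·670) / 2 = 203300/2 = 101650.

101650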